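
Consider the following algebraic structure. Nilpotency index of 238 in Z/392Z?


238^k mod 392:
k=1: 238
k=2: 196
k=3: 0
First zero at k = 3


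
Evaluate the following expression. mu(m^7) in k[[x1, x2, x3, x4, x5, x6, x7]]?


C(n+d-1,d)=C(13,7)=1716


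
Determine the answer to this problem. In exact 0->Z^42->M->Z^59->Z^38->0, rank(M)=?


Alt sum=0:
(-1)^0*42 + (-1)^1*? + (-1)^2*59 + (-1)^3*38=0
rank(M)=63


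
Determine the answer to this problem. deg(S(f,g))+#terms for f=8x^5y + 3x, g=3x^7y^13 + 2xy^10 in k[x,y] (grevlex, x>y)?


LT(f)=8x^5y, LT(g)=3x^7y^13
lcm(LM)=x^7y^13
S(f,g) (scaled by 24 to clear denominators) = 3x^2y^12*f - 8*g = 9x^3y^12 - 16xy^10
2 terms, deg 15.
15+2=17


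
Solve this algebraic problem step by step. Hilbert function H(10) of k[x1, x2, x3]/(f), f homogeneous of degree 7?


C(12,2)-C(5,2)=66-10=56


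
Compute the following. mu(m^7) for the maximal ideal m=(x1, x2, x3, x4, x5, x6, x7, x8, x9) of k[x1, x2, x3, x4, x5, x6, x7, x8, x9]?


Graded Nakayama: mu(m^d) = dim_k (m^d/m^(d+1)) = #degree-7 monomials in 9 vars
C(n+d-1,d)=C(15,7)=6435


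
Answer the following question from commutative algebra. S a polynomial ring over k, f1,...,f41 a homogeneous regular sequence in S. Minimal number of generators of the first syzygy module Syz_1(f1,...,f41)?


Regular sequence => Koszul complex is the minimal free resolution.
Syz_1 minimally generated by Koszul relations f_i*e_j - f_j*e_i (i<j): mu(Syz_1) = beta_2 = C(m,2) = m(m-1)/2
m=41
41*40/2 = 820


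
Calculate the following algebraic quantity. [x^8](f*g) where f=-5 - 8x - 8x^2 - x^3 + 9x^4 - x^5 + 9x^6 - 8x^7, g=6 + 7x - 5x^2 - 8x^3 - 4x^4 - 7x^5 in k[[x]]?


[x^8] = sum a_i*b_j, i+j=8
  -1*-7=7
  9*-4=-36
  -1*-8=8
  9*-5=-45
  -8*7=-56
Sum=-122


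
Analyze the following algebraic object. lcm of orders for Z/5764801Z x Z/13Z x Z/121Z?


Exponent = lcm of the cyclic orders; pairwise coprime => product.
7^8*13^1*11^2=5764801*13*121=9068031973


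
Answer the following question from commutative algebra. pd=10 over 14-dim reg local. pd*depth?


pd+depth=14
depth=14-10=4
pd*depth=10*4=40


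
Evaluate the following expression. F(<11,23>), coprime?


gcd(11,23)=1 => F=ab-a-b=11*23-11-23=253-34=219


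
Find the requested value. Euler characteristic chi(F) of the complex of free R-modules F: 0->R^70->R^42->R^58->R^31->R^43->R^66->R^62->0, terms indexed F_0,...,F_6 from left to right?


chi = sum (-1)^i * rank:
(-1)^0*70=70
(-1)^1*42=-42
(-1)^2*58=58
(-1)^3*31=-31
(-1)^4*43=43
(-1)^5*66=-66
(-1)^6*62=62
chi=94


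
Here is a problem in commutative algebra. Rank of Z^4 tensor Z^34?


rank(M(x)N) = rank(M)*rank(N)
4*34 = 136


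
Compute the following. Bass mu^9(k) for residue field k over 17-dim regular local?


C(n,i)=C(17,9)=24310


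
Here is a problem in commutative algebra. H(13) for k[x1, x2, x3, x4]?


C(d+n-1,n-1)=C(16,3)=560


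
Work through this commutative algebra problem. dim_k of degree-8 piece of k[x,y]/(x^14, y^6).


k[x,y], I = (x^14, y^6), d = 8
Need i < 14 and d-i < 6.
Range: 3 <= i <= 8.
H(8) = 6


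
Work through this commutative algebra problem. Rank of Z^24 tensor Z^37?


rank(M(x)N) = rank(M)*rank(N)
24*37 = 888


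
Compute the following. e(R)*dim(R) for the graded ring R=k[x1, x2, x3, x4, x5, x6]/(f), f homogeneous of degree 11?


e(R)=deg(f)=11, dim(R)=6-1=5
e*dim=11*5=55


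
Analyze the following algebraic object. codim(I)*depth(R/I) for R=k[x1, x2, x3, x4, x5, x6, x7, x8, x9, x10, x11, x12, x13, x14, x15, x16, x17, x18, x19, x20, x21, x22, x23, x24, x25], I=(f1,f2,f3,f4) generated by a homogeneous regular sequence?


codim=4, depth=dim(R/I)=25-4=21
Product=4*21=84


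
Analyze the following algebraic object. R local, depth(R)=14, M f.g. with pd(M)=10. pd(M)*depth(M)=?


pd+depth=14
depth=14-10=4
pd*depth=10*4=40


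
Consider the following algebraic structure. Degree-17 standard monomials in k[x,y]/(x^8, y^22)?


k[x,y], I = (x^8, y^22), d = 17
Need i < 8 and d-i < 22.
Range: 0 <= i <= 7.
H(17) = 8


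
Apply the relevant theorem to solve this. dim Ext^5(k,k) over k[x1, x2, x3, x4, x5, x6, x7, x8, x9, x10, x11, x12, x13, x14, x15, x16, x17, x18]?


C(n,i)=C(18,5)=8568


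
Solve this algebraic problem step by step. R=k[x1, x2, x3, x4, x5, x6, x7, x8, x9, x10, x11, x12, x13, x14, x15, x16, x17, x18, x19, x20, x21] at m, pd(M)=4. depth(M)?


pd+depth=depth(R)=21
depth=21-4=17


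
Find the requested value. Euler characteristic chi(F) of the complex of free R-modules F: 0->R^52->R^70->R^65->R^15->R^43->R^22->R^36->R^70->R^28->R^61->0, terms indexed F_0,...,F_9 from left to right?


chi = sum (-1)^i * rank:
(-1)^0*52=52
(-1)^1*70=-70
(-1)^2*65=65
(-1)^3*15=-15
(-1)^4*43=43
(-1)^5*22=-22
(-1)^6*36=36
(-1)^7*70=-70
(-1)^8*28=28
(-1)^9*61=-61
chi=-14


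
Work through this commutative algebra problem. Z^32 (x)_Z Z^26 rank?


rank(M(x)N) = rank(M)*rank(N)
32*26 = 832


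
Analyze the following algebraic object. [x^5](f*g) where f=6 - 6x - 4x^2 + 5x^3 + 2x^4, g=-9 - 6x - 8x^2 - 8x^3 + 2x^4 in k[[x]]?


[x^5] = sum a_i*b_j, i+j=5
  -6*2=-12
  -4*-8=32
  5*-8=-40
  2*-6=-12
Sum=-32


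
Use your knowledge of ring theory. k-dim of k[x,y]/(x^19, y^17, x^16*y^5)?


k[x,y]/I, I = (x^19, y^17, x^16*y^5)
Rect: 19x17=323. Corner: (19-16)x(17-5)=36.
dim = 323-36 = 287


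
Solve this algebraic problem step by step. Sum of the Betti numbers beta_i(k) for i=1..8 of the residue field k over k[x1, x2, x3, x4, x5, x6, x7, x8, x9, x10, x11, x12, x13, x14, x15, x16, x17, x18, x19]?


Koszul resolution: beta_i(k)=C(n,i), n=19
C(19,1)=19, C(19,2)=171, C(19,3)=969, C(19,4)=3876, C(19,5)=11628, C(19,6)=27132, C(19,7)=50388, C(19,8)=75582
Sum=169765


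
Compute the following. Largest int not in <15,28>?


gcd(15,28)=1 => F=ab-a-b=15*28-15-28=420-43=377


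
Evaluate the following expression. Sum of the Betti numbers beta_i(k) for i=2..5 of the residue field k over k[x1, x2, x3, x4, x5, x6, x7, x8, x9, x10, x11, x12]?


Koszul resolution: beta_i(k)=C(n,i), n=12
C(12,2)=66, C(12,3)=220, C(12,4)=495, C(12,5)=792
Sum=1573


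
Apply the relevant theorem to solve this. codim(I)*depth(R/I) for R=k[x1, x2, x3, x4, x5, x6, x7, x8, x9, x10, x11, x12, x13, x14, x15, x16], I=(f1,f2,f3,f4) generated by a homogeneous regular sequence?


codim=4, depth=dim(R/I)=16-4=12
Product=4*12=48


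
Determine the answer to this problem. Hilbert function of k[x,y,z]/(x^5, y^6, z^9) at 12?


Need i<5, j<6, k<9 with i+j+k=12.
For each i, j ranges over max(0,12-i-8)..min(5,12-i):
  i=0: j in [4,5] -> 2
  i=1: j in [3,5] -> 3
  i=2: j in [2,5] -> 4
  i=3: j in [1,5] -> 5
  i=4: j in [0,5] -> 6
H(12) = 2+3+4+5+6 = 20


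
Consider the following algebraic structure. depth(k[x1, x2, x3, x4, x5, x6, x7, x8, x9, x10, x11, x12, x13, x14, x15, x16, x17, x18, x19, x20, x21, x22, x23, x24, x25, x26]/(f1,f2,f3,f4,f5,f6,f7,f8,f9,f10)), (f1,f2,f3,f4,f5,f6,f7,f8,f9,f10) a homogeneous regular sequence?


depth(R)=26
depth(R/I)=26-10=16


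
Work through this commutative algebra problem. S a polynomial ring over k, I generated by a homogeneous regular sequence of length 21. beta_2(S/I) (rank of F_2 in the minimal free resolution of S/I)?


Regular sequence => Koszul complex is the minimal free resolution.
Syz_1 minimally generated by Koszul relations f_i*e_j - f_j*e_i (i<j): mu(Syz_1) = beta_2 = C(m,2) = m(m-1)/2
m=21
21*20/2 = 210


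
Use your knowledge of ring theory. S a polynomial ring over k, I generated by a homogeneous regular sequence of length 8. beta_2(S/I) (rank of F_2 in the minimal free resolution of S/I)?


Regular sequence => Koszul complex is the minimal free resolution.
Syz_1 minimally generated by Koszul relations f_i*e_j - f_j*e_i (i<j): mu(Syz_1) = beta_2 = C(m,2) = m(m-1)/2
m=8
8*7/2 = 28


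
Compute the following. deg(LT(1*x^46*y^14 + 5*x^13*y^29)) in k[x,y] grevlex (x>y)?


LT: 1*x^46*y^14
deg_x=46, deg_y=14
Total=46+14=60


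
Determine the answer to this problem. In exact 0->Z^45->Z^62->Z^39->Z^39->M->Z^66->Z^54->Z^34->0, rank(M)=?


Alt sum=0:
(-1)^0*45 + (-1)^1*62 + (-1)^2*39 + (-1)^3*39 + (-1)^4*? + (-1)^5*66 + (-1)^6*54 + (-1)^7*34=0
rank(M)=63


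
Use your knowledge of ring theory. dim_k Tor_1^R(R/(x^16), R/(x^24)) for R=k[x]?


Tor_1(R/I,R/J)=(I cap J)/IJ=(x^24)/(x^40)
dim=40-24=min(16,24)=16


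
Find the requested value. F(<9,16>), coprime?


gcd(9,16)=1 => F=ab-a-b=9*16-9-16=144-25=119


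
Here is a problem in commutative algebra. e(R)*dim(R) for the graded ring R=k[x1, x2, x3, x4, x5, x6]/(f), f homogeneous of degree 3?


e(R)=deg(f)=3, dim(R)=6-1=5
e*dim=3*5=15


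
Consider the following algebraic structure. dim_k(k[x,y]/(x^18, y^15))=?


Basis: x^i*y^j, i<18, j<15
18*15=270


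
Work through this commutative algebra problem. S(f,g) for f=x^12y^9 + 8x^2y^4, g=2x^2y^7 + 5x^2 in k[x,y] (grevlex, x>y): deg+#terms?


LT(f)=x^12y^9, LT(g)=2x^2y^7
lcm(LM)=x^12y^9
S(f,g) (scaled by 2 to clear denominators) = 2*f - x^10y^2*g = -5x^12y^2 + 16x^2y^4
2 terms, deg 14.
14+2=16


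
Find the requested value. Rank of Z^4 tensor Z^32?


rank(M(x)N) = rank(M)*rank(N)
4*32 = 128


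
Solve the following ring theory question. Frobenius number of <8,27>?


gcd(8,27)=1 => F=ab-a-b=8*27-8-27=216-35=181


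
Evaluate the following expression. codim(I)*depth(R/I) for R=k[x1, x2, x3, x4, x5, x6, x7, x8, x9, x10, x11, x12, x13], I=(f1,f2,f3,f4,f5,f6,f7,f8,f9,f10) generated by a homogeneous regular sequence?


codim=10, depth=dim(R/I)=13-10=3
Product=10*3=30


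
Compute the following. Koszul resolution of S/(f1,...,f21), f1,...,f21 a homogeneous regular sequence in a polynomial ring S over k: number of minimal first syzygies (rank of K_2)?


Regular sequence => Koszul complex is the minimal free resolution.
Syz_1 minimally generated by Koszul relations f_i*e_j - f_j*e_i (i<j): mu(Syz_1) = beta_2 = C(m,2) = m(m-1)/2
m=21
21*20/2 = 210


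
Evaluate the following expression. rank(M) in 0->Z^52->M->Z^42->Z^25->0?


Alt sum=0:
(-1)^0*52 + (-1)^1*? + (-1)^2*42 + (-1)^3*25=0
rank(M)=69


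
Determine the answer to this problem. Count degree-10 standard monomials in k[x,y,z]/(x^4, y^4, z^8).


Need i<4, j<4, k<8 with i+j+k=10.
For each i, j ranges over max(0,10-i-7)..min(3,10-i):
  i=0: j in [3,3] -> 1
  i=1: j in [2,3] -> 2
  i=2: j in [1,3] -> 3
  i=3: j in [0,3] -> 4
H(10) = 1+2+3+4 = 10


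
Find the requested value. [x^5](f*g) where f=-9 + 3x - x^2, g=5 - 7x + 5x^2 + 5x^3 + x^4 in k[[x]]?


[x^5] = sum a_i*b_j, i+j=5
  3*1=3
  -1*5=-5
Sum=-2


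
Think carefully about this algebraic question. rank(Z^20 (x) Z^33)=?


rank(M(x)N) = rank(M)*rank(N)
20*33 = 660


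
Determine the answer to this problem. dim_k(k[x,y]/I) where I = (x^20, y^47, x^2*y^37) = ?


k[x,y]/I, I = (x^20, y^47, x^2*y^37)
Rect: 20x47=940. Corner: (20-2)x(47-37)=180.
dim = 940-180 = 760


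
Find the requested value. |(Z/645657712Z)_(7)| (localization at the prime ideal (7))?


7-primary part: 645657712=7^9*16
Size=7^9=40353607


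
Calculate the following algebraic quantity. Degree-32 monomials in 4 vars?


C(d+n-1,n-1)=C(35,3)=6545


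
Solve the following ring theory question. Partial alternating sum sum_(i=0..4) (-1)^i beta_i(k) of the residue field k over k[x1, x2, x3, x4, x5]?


Koszul resolution: beta_i(k)=C(n,i), n=5
sum_(i=0..p) (-1)^i C(n,i) = (-1)^p C(n-1,p)
(-1)^4*C(4,4) = (-1)^4*1 = 1


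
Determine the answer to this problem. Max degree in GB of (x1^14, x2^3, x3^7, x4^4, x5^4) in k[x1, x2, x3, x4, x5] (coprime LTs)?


Pure powers, coprime LTs => already GB.
Degrees: 14, 3, 7, 4, 4
Max=14


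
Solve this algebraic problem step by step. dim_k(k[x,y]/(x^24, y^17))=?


Basis: x^i*y^j, i<24, j<17
24*17=408


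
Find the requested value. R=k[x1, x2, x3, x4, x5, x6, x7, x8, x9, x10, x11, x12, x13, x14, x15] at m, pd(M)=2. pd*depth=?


pd+depth=15
depth=15-2=13
pd*depth=2*13=26


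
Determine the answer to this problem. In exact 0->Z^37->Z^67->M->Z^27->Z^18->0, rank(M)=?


Alt sum=0:
(-1)^0*37 + (-1)^1*67 + (-1)^2*? + (-1)^3*27 + (-1)^4*18=0
rank(M)=39


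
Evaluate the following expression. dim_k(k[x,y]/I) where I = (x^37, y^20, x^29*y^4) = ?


k[x,y]/I, I = (x^37, y^20, x^29*y^4)
Rect: 37x20=740. Corner: (37-29)x(20-4)=128.
dim = 740-128 = 612


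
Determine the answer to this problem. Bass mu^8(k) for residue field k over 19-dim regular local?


C(n,i)=C(19,8)=75582


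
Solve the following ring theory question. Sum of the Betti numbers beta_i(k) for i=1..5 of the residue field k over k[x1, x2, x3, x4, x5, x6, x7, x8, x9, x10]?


Koszul resolution: beta_i(k)=C(n,i), n=10
C(10,1)=10, C(10,2)=45, C(10,3)=120, C(10,4)=210, C(10,5)=252
Sum=637


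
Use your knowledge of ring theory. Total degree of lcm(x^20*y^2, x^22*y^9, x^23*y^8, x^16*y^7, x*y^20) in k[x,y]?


lcm = componentwise max:
x: max(20,22,23,16,1)=23
y: max(2,9,8,7,20)=20
Total=23+20=43


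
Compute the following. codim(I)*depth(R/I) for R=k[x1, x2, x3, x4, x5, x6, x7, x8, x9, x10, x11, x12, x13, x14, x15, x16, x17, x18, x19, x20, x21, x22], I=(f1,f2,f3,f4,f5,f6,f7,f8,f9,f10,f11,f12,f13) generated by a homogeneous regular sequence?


codim=13, depth=dim(R/I)=22-13=9
Product=13*9=117


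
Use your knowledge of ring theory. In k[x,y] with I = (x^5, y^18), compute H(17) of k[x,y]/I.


k[x,y], I = (x^5, y^18), d = 17
Need i < 5 and d-i < 18.
Range: 0 <= i <= 4.
H(17) = 5


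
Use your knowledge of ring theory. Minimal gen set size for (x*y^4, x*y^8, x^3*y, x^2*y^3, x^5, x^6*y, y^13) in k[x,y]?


Remove redundant (divisible by others).
x*y^8 redundant.
x^6*y redundant.
Min: x^5, x^3*y, x^2*y^3, x*y^4, y^13
Count=5


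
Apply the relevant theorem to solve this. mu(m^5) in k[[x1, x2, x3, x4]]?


C(n+d-1,d)=C(8,5)=56


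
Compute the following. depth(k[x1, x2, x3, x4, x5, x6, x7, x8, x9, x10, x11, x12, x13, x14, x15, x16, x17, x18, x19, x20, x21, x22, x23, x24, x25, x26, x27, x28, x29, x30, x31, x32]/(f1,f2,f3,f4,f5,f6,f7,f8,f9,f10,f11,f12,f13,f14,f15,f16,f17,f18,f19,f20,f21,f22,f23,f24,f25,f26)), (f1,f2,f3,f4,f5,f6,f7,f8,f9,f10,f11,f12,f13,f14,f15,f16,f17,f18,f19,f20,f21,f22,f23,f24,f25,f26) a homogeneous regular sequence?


depth(R)=32
depth(R/I)=32-26=6


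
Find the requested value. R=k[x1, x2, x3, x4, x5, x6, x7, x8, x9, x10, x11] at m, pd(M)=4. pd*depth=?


pd+depth=11
depth=11-4=7
pd*depth=4*7=28


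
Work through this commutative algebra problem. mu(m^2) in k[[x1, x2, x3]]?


C(n+d-1,d)=C(4,2)=6


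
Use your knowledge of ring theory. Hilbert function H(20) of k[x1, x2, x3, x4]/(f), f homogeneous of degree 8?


C(23,3)-C(15,3)=1771-455=1316


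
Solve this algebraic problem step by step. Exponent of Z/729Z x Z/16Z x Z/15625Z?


Exponent = lcm of the cyclic orders; pairwise coprime => product.
3^6*2^4*5^6=729*16*15625=182250000


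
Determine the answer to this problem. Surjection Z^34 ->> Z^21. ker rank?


rank(ker) = 34-21 = 13


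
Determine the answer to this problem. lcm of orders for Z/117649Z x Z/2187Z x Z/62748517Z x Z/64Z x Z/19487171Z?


Exponent = lcm of the cyclic orders; pairwise coprime => product.
7^6*3^7*13^7*2^6*11^7=117649*2187*62748517*64*19487171=20135817175968831472559424


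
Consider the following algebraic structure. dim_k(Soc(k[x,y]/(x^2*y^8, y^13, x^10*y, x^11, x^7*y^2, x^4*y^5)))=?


Socle = ann(m) = span of standard monomials u with x*u, y*u in I (staircase corners).
Minimal generators: x^11, x^10*y, x^7*y^2, x^4*y^5, x^2*y^8, y^13
Corners: xy^12, x^3y^7, x^6y^4, x^9y, x^10
Socle dim=5


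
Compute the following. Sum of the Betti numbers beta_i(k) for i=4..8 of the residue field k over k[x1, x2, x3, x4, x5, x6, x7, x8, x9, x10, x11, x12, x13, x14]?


Koszul resolution: beta_i(k)=C(n,i), n=14
C(14,4)=1001, C(14,5)=2002, C(14,6)=3003, C(14,7)=3432, C(14,8)=3003
Sum=12441


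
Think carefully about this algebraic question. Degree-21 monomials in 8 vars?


C(d+n-1,n-1)=C(28,7)=1184040


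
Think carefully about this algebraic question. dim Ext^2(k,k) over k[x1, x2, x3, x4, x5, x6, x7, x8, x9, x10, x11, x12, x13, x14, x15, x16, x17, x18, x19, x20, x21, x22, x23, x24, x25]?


C(n,i)=C(25,2)=300


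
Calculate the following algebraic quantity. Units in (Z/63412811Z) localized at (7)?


Local ring = Z/5764801Z.
phi(5764801) = 7^7*(7-1) = 4941258


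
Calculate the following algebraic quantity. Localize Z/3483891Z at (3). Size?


3-primary part: 3483891=3^10*59
Size=3^10=59049


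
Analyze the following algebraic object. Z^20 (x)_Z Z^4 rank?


rank(M(x)N) = rank(M)*rank(N)
20*4 = 80


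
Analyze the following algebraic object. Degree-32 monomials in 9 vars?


C(d+n-1,n-1)=C(40,8)=76904685


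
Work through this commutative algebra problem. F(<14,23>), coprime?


gcd(14,23)=1 => F=ab-a-b=14*23-14-23=322-37=285


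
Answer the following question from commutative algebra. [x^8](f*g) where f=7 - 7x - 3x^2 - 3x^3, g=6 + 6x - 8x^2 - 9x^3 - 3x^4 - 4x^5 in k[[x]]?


[x^8] = sum a_i*b_j, i+j=8
  -3*-4=12
Sum=12


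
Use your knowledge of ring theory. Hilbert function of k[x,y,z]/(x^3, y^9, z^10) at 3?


Need i<3, j<9, k<10 with i+j+k=3.
For each i, j ranges over max(0,3-i-9)..min(8,3-i):
  i=0: j in [0,3] -> 4
  i=1: j in [0,2] -> 3
  i=2: j in [0,1] -> 2
H(3) = 4+3+2 = 9


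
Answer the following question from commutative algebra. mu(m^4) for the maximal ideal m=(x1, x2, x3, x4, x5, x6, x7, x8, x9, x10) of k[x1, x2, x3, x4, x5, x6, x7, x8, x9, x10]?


Graded Nakayama: mu(m^d) = dim_k (m^d/m^(d+1)) = #degree-4 monomials in 10 vars
C(n+d-1,d)=C(13,4)=715


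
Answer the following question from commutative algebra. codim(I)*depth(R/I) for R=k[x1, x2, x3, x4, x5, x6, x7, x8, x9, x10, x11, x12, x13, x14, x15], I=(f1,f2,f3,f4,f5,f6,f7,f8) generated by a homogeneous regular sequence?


codim=8, depth=dim(R/I)=15-8=7
Product=8*7=56


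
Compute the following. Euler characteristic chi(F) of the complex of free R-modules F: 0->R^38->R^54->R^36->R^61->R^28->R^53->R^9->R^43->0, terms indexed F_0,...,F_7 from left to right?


chi = sum (-1)^i * rank:
(-1)^0*38=38
(-1)^1*54=-54
(-1)^2*36=36
(-1)^3*61=-61
(-1)^4*28=28
(-1)^5*53=-53
(-1)^6*9=9
(-1)^7*43=-43
chi=-100


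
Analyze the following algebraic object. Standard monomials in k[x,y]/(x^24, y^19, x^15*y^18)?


k[x,y]/I, I = (x^24, y^19, x^15*y^18)
Rect: 24x19=456. Corner: (24-15)x(19-18)=9.
dim = 456-9 = 447


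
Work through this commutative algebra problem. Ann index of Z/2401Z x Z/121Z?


Exponent = lcm of the cyclic orders; pairwise coprime => product.
7^4*11^2=2401*121=290521


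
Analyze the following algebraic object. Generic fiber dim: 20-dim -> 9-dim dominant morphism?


dim(fiber)=dim(X)-dim(Y)=20-9=11


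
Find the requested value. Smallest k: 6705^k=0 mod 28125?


6705^k mod 28125:
k=1: 6705
k=2: 13275
k=3: 21375
k=4: 22500
k=5: 0
First zero at k = 5


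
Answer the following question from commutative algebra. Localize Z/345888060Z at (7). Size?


7-primary part: 345888060=7^8*60
Size=7^8=5764801


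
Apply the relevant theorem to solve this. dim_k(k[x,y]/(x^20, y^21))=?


Basis: x^i*y^j, i<20, j<21
20*21=420


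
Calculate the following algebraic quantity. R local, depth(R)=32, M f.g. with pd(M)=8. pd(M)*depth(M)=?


pd+depth=32
depth=32-8=24
pd*depth=8*24=192


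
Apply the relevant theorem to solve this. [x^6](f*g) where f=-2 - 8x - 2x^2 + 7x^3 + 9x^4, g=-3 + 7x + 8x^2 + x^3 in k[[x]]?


[x^6] = sum a_i*b_j, i+j=6
  7*1=7
  9*8=72
Sum=79


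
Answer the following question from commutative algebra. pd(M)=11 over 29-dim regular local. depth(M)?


pd+depth=depth(R)=29
depth=29-11=18


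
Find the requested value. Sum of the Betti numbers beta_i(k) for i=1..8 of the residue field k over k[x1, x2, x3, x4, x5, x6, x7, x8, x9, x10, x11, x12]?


Koszul resolution: beta_i(k)=C(n,i), n=12
C(12,1)=12, C(12,2)=66, C(12,3)=220, C(12,4)=495, C(12,5)=792, C(12,6)=924, C(12,7)=792, C(12,8)=495
Sum=3796


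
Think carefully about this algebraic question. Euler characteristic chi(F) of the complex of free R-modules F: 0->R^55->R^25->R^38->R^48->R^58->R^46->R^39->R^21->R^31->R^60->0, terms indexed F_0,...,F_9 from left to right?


chi = sum (-1)^i * rank:
(-1)^0*55=55
(-1)^1*25=-25
(-1)^2*38=38
(-1)^3*48=-48
(-1)^4*58=58
(-1)^5*46=-46
(-1)^6*39=39
(-1)^7*21=-21
(-1)^8*31=31
(-1)^9*60=-60
chi=21


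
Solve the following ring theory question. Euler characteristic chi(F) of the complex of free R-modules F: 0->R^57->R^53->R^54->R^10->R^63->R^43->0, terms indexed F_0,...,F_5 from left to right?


chi = sum (-1)^i * rank:
(-1)^0*57=57
(-1)^1*53=-53
(-1)^2*54=54
(-1)^3*10=-10
(-1)^4*63=63
(-1)^5*43=-43
chi=68


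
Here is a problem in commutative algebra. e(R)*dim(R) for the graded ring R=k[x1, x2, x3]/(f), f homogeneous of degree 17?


e(R)=deg(f)=17, dim(R)=3-1=2
e*dim=17*2=34


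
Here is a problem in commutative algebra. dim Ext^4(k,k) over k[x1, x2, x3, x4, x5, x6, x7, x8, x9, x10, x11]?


C(n,i)=C(11,4)=330


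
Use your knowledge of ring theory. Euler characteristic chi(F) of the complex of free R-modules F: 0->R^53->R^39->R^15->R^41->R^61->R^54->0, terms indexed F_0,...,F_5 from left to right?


chi = sum (-1)^i * rank:
(-1)^0*53=53
(-1)^1*39=-39
(-1)^2*15=15
(-1)^3*41=-41
(-1)^4*61=61
(-1)^5*54=-54
chi=-5


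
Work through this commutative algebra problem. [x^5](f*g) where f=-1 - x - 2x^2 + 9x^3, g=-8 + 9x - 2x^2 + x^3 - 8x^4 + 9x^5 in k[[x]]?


[x^5] = sum a_i*b_j, i+j=5
  -1*9=-9
  -1*-8=8
  -2*1=-2
  9*-2=-18
Sum=-21


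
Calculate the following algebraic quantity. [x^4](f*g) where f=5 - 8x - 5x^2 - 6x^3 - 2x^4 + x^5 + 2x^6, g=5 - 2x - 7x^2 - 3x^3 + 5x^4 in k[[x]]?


[x^4] = sum a_i*b_j, i+j=4
  5*5=25
  -8*-3=24
  -5*-7=35
  -6*-2=12
  -2*5=-10
Sum=86


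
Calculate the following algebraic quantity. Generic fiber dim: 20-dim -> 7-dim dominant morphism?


dim(fiber)=dim(X)-dim(Y)=20-7=13


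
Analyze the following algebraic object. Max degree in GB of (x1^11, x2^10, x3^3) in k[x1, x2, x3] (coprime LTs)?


Pure powers, coprime LTs => already GB.
Degrees: 11, 10, 3
Max=11


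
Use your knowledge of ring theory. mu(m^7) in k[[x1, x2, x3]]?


C(n+d-1,d)=C(9,7)=36


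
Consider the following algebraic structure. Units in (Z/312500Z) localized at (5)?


Local ring = Z/78125Z.
phi(78125) = 5^6*(5-1) = 62500


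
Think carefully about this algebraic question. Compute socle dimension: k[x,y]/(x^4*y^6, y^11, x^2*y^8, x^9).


Socle = ann(m) = span of standard monomials u with x*u, y*u in I (staircase corners).
Minimal generators: x^9, x^4*y^6, x^2*y^8, y^11
Corners: xy^10, x^3y^7, x^8y^5
Socle dim=3


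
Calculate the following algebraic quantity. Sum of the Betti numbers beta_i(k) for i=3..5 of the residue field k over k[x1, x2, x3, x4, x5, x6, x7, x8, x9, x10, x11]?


Koszul resolution: beta_i(k)=C(n,i), n=11
C(11,3)=165, C(11,4)=330, C(11,5)=462
Sum=957


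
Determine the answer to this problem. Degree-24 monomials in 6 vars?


C(d+n-1,n-1)=C(29,5)=118755


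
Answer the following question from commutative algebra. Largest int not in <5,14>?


gcd(5,14)=1 => F=ab-a-b=5*14-5-14=70-19=51


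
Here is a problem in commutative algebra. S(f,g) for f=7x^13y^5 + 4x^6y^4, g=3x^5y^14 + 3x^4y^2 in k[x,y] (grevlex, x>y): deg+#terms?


LT(f)=7x^13y^5, LT(g)=3x^5y^14
lcm(LM)=x^13y^14
S(f,g) (scaled by 21 to clear denominators) = 3y^9*f - 7x^8*g = 12x^6y^13 - 21x^12y^2
2 terms, deg 19.
19+2=21


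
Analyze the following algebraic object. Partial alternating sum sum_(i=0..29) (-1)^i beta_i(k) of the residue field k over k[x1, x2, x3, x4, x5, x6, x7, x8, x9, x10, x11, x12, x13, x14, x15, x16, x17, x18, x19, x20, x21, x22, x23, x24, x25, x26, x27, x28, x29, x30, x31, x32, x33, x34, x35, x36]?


Koszul resolution: beta_i(k)=C(n,i), n=36
sum_(i=0..p) (-1)^i C(n,i) = (-1)^p C(n-1,p)
(-1)^29*C(35,29) = (-1)^29*1623160 = -1623160


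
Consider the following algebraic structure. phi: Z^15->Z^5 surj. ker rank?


rank(ker) = 15-5 = 10


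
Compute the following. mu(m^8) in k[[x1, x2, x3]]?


C(n+d-1,d)=C(10,8)=45


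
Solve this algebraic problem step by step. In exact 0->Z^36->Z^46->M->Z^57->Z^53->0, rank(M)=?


Alt sum=0:
(-1)^0*36 + (-1)^1*46 + (-1)^2*? + (-1)^3*57 + (-1)^4*53=0
rank(M)=14


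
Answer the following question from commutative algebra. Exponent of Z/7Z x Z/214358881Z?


Exponent = lcm of the cyclic orders; pairwise coprime => product.
7^1*11^8=7*214358881=1500512167


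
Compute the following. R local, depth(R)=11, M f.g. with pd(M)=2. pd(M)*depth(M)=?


pd+depth=11
depth=11-2=9
pd*depth=2*9=18


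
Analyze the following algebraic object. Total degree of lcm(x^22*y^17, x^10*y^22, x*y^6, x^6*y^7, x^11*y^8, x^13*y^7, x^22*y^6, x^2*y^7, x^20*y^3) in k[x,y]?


lcm = componentwise max:
x: max(22,10,1,6,11,13,22,2,20)=22
y: max(17,22,6,7,8,7,6,7,3)=22
Total=22+22=44


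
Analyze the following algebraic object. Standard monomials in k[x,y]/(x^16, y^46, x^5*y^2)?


k[x,y]/I, I = (x^16, y^46, x^5*y^2)
Rect: 16x46=736. Corner: (16-5)x(46-2)=484.
dim = 736-484 = 252


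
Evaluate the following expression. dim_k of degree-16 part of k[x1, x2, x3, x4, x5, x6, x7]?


C(d+n-1,n-1)=C(22,6)=74613


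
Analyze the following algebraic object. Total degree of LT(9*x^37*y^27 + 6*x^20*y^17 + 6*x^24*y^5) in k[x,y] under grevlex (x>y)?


LT: 9*x^37*y^27
deg_x=37, deg_y=27
Total=37+27=64


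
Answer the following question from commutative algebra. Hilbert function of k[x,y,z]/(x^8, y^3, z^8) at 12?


Need i<8, j<3, k<8 with i+j+k=12.
For each i, j ranges over max(0,12-i-7)..min(2,12-i):
  i=0: j in [5,2] -> 0
  i=1: j in [4,2] -> 0
  i=2: j in [3,2] -> 0
  i=3: j in [2,2] -> 1
  i=4: j in [1,2] -> 2
  i=5: j in [0,2] -> 3
  i=6: j in [0,2] -> 3
  i=7: j in [0,2] -> 3
H(12) = 0+0+0+1+2+3+3+3 = 12


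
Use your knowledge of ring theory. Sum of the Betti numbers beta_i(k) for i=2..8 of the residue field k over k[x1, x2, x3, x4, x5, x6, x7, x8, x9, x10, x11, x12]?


Koszul resolution: beta_i(k)=C(n,i), n=12
C(12,2)=66, C(12,3)=220, C(12,4)=495, C(12,5)=792, C(12,6)=924, C(12,7)=792, C(12,8)=495
Sum=3784


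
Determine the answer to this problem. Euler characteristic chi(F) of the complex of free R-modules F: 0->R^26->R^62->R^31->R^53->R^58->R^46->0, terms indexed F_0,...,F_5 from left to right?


chi = sum (-1)^i * rank:
(-1)^0*26=26
(-1)^1*62=-62
(-1)^2*31=31
(-1)^3*53=-53
(-1)^4*58=58
(-1)^5*46=-46
chi=-46


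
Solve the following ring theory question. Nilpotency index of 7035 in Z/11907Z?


7035^k mod 11907:
k=1: 7035
k=2: 5733
k=3: 2646
k=4: 3969
k=5: 0
First zero at k = 5


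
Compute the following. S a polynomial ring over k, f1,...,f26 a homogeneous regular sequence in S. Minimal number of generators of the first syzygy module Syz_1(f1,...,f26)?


Regular sequence => Koszul complex is the minimal free resolution.
Syz_1 minimally generated by Koszul relations f_i*e_j - f_j*e_i (i<j): mu(Syz_1) = beta_2 = C(m,2) = m(m-1)/2
m=26
26*25/2 = 325


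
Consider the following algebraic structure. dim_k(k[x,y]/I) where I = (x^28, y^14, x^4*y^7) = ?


k[x,y]/I, I = (x^28, y^14, x^4*y^7)
Rect: 28x14=392. Corner: (28-4)x(14-7)=168.
dim = 392-168 = 224


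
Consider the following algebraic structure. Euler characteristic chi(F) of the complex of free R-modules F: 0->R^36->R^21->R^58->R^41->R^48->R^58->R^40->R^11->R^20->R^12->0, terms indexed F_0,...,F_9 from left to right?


chi = sum (-1)^i * rank:
(-1)^0*36=36
(-1)^1*21=-21
(-1)^2*58=58
(-1)^3*41=-41
(-1)^4*48=48
(-1)^5*58=-58
(-1)^6*40=40
(-1)^7*11=-11
(-1)^8*20=20
(-1)^9*12=-12
chi=59


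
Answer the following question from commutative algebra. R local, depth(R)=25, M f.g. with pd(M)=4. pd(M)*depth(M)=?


pd+depth=25
depth=25-4=21
pd*depth=4*21=84


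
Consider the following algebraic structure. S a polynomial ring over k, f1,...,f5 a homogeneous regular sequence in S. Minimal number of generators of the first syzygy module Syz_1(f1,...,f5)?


Regular sequence => Koszul complex is the minimal free resolution.
Syz_1 minimally generated by Koszul relations f_i*e_j - f_j*e_i (i<j): mu(Syz_1) = beta_2 = C(m,2) = m(m-1)/2
m=5
5*4/2 = 10


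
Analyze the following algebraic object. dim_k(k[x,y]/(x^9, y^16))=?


Basis: x^i*y^j, i<9, j<16
9*16=144


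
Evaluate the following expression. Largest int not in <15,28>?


gcd(15,28)=1 => F=ab-a-b=15*28-15-28=420-43=377


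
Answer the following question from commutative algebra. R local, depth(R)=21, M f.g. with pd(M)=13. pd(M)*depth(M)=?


pd+depth=21
depth=21-13=8
pd*depth=13*8=104


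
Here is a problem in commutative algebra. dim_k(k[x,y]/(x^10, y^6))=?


Basis: x^i*y^j, i<10, j<6
10*6=60


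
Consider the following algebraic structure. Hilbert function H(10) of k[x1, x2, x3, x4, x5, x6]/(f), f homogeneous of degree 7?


C(15,5)-C(8,5)=3003-56=2947


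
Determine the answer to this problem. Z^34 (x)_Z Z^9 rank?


rank(M(x)N) = rank(M)*rank(N)
34*9 = 306


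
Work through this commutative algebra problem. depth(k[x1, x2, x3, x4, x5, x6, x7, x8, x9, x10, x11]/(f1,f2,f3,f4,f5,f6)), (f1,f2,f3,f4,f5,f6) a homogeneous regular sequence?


depth(R)=11
depth(R/I)=11-6=5


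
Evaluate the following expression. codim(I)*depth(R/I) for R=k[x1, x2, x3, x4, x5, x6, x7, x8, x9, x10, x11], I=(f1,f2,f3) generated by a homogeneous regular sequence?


codim=3, depth=dim(R/I)=11-3=8
Product=3*8=24


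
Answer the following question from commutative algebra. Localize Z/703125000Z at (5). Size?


5-primary part: 703125000=5^10*72
Size=5^10=9765625


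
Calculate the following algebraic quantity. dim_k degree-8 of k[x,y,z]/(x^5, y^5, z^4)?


Need i<5, j<5, k<4 with i+j+k=8.
For each i, j ranges over max(0,8-i-3)..min(4,8-i):
  i=0: j in [5,4] -> 0
  i=1: j in [4,4] -> 1
  i=2: j in [3,4] -> 2
  i=3: j in [2,4] -> 3
  i=4: j in [1,4] -> 4
H(8) = 0+1+2+3+4 = 10


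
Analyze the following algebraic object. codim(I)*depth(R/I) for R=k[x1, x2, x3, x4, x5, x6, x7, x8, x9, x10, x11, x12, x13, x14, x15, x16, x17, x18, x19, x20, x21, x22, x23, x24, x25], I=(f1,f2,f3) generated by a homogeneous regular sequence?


codim=3, depth=dim(R/I)=25-3=22
Product=3*22=66


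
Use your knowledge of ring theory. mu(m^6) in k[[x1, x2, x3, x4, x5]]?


C(n+d-1,d)=C(10,6)=210


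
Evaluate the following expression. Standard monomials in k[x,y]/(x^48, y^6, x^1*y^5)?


k[x,y]/I, I = (x^48, y^6, x^1*y^5)
Rect: 48x6=288. Corner: (48-1)x(6-5)=47.
dim = 288-47 = 241


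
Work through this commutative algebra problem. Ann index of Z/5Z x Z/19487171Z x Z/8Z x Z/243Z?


Exponent = lcm of the cyclic orders; pairwise coprime => product.
5^1*11^7*2^3*3^5=5*19487171*8*243=189415302120


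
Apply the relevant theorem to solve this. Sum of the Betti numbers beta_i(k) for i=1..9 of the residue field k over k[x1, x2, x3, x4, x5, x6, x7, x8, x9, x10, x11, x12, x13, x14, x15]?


Koszul resolution: beta_i(k)=C(n,i), n=15
C(15,1)=15, C(15,2)=105, C(15,3)=455, C(15,4)=1365, C(15,5)=3003, C(15,6)=5005, C(15,7)=6435, C(15,8)=6435, C(15,9)=5005
Sum=27823


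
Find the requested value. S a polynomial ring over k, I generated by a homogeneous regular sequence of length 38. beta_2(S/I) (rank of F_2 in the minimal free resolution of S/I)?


Regular sequence => Koszul complex is the minimal free resolution.
Syz_1 minimally generated by Koszul relations f_i*e_j - f_j*e_i (i<j): mu(Syz_1) = beta_2 = C(m,2) = m(m-1)/2
m=38
38*37/2 = 703


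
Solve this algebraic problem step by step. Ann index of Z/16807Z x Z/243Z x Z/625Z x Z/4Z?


Exponent = lcm of the cyclic orders; pairwise coprime => product.
7^5*3^5*5^4*2^2=16807*243*625*4=10210252500


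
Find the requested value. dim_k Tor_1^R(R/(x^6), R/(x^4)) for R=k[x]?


Tor_1(R/I,R/J)=(I cap J)/IJ=(x^6)/(x^10)
dim=10-6=min(6,4)=4


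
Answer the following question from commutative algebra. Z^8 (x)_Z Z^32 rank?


rank(M(x)N) = rank(M)*rank(N)
8*32 = 256


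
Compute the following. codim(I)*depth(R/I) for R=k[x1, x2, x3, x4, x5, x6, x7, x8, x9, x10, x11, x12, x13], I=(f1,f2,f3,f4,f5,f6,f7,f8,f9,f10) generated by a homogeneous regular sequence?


codim=10, depth=dim(R/I)=13-10=3
Product=10*3=30


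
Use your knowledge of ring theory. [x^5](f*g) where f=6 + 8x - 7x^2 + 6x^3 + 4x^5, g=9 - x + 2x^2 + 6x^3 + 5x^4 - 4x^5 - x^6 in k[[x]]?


[x^5] = sum a_i*b_j, i+j=5
  6*-4=-24
  8*5=40
  -7*6=-42
  6*2=12
  4*9=36
Sum=22


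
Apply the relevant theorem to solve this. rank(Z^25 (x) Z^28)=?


rank(M(x)N) = rank(M)*rank(N)
25*28 = 700


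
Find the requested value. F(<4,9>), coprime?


gcd(4,9)=1 => F=ab-a-b=4*9-4-9=36-13=23


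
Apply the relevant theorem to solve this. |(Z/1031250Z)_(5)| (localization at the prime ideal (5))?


5-primary part: 1031250=5^6*66
Size=5^6=15625


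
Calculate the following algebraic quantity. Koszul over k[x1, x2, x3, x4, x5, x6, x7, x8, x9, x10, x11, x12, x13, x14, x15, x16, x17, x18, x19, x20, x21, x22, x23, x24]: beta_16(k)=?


C(n,i)=C(24,16)=735471


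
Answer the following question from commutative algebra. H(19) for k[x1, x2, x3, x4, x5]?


C(d+n-1,n-1)=C(23,4)=8855


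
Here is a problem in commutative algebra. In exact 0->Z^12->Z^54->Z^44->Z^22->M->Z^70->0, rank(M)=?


Alt sum=0:
(-1)^0*12 + (-1)^1*54 + (-1)^2*44 + (-1)^3*22 + (-1)^4*? + (-1)^5*70=0
rank(M)=90


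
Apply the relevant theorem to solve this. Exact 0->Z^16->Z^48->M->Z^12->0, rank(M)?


Alt sum=0:
(-1)^0*16 + (-1)^1*48 + (-1)^2*? + (-1)^3*12=0
rank(M)=44


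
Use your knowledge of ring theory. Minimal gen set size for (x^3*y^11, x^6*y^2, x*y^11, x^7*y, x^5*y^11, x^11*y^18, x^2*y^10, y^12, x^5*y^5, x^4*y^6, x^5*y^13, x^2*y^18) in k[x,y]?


Remove redundant (divisible by others).
x^5*y^11 redundant.
x^2*y^18 redundant.
x^5*y^13 redundant.
x^11*y^18 redundant.
x^3*y^11 redundant.
Min: x^7*y, x^6*y^2, x^5*y^5, x^4*y^6, x^2*y^10, x*y^11, y^12
Count=7


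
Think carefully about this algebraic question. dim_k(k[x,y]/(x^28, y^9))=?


Basis: x^i*y^j, i<28, j<9
28*9=252


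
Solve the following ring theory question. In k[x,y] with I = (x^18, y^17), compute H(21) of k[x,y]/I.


k[x,y], I = (x^18, y^17), d = 21
Need i < 18 and d-i < 17.
Range: 5 <= i <= 17.
H(21) = 13


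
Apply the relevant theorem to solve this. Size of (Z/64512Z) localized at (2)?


2-primary part: 64512=2^10*63
Size=2^10=1024


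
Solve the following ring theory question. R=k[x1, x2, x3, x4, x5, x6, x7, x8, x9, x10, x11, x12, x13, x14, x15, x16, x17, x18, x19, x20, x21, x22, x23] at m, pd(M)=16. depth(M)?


pd+depth=depth(R)=23
depth=23-16=7


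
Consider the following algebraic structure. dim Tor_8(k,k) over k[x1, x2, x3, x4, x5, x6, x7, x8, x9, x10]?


Koszul: C(n,i)=C(10,8)=45


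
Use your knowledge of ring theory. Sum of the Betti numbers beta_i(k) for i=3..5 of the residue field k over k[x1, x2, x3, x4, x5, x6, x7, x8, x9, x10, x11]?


Koszul resolution: beta_i(k)=C(n,i), n=11
C(11,3)=165, C(11,4)=330, C(11,5)=462
Sum=957


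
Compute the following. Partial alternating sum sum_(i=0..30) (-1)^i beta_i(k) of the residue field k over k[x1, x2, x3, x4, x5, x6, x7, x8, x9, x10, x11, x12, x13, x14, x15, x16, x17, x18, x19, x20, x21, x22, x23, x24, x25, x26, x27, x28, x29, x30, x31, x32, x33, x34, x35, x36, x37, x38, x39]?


Koszul resolution: beta_i(k)=C(n,i), n=39
sum_(i=0..p) (-1)^i C(n,i) = (-1)^p C(n-1,p)
(-1)^30*C(38,30) = (-1)^30*48903492 = 48903492


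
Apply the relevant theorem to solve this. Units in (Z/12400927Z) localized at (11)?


Local ring = Z/1771561Z.
phi(1771561) = 11^5*(11-1) = 1610510


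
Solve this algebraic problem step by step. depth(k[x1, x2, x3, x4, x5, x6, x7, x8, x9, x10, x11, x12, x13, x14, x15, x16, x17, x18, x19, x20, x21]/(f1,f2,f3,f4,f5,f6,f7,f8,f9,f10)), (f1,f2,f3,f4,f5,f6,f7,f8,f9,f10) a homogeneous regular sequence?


depth(R)=21
depth(R/I)=21-10=11


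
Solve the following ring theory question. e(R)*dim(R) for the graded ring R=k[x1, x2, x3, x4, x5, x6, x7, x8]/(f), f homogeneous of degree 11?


e(R)=deg(f)=11, dim(R)=8-1=7
e*dim=11*7=77


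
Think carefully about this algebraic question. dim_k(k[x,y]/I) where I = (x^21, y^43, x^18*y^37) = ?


k[x,y]/I, I = (x^21, y^43, x^18*y^37)
Rect: 21x43=903. Corner: (21-18)x(43-37)=18.
dim = 903-18 = 885


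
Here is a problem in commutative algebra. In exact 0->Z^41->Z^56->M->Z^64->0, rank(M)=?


Alt sum=0:
(-1)^0*41 + (-1)^1*56 + (-1)^2*? + (-1)^3*64=0
rank(M)=79


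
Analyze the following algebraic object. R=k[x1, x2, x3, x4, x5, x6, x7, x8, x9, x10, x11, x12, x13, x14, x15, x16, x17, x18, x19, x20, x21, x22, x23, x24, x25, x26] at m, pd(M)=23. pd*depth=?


pd+depth=26
depth=26-23=3
pd*depth=23*3=69


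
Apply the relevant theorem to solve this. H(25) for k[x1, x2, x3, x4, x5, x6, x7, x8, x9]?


C(d+n-1,n-1)=C(33,8)=13884156


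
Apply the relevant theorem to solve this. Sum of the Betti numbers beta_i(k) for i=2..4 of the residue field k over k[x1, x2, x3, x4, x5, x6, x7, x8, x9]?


Koszul resolution: beta_i(k)=C(n,i), n=9
C(9,2)=36, C(9,3)=84, C(9,4)=126
Sum=246


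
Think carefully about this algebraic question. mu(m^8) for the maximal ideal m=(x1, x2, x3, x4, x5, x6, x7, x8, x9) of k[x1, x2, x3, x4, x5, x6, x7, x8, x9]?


Graded Nakayama: mu(m^d) = dim_k (m^d/m^(d+1)) = #degree-8 monomials in 9 vars
C(n+d-1,d)=C(16,8)=12870


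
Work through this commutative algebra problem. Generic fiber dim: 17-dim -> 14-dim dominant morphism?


dim(fiber)=dim(X)-dim(Y)=17-14=3


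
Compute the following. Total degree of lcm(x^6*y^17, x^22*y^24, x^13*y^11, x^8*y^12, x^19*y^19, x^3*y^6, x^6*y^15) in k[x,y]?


lcm = componentwise max:
x: max(6,22,13,8,19,3,6)=22
y: max(17,24,11,12,19,6,15)=24
Total=22+24=46


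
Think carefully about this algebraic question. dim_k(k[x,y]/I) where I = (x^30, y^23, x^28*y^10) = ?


k[x,y]/I, I = (x^30, y^23, x^28*y^10)
Rect: 30x23=690. Corner: (30-28)x(23-10)=26.
dim = 690-26 = 664


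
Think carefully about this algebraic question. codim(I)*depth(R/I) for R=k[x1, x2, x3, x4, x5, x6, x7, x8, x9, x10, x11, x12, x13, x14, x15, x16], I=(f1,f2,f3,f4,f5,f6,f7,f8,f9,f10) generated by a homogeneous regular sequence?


codim=10, depth=dim(R/I)=16-10=6
Product=10*6=60


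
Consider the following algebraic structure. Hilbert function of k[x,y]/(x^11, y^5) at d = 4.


k[x,y], I = (x^11, y^5), d = 4
Need i < 11 and d-i < 5.
Range: 0 <= i <= 4.
H(4) = 5


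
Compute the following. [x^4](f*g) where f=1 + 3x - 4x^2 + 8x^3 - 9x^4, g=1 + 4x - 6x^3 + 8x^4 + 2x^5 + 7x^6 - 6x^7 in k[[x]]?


[x^4] = sum a_i*b_j, i+j=4
  1*8=8
  3*-6=-18
  8*4=32
  -9*1=-9
Sum=13


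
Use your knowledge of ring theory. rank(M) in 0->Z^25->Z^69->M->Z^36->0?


Alt sum=0:
(-1)^0*25 + (-1)^1*69 + (-1)^2*? + (-1)^3*36=0
rank(M)=80


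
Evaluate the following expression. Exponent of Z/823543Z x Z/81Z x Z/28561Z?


Exponent = lcm of the cyclic orders; pairwise coprime => product.
7^7*3^4*13^4=823543*81*28561=1905218141463


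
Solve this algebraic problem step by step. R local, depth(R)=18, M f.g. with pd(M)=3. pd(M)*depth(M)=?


pd+depth=18
depth=18-3=15
pd*depth=3*15=45


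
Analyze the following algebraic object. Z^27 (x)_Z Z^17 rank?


rank(M(x)N) = rank(M)*rank(N)
27*17 = 459
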